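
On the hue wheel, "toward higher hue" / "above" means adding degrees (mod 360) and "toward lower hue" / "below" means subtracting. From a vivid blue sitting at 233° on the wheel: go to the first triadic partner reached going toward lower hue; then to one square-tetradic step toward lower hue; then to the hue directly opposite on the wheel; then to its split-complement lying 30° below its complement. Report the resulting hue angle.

−120° (triadic ↓): 233 − 120 = 113°
−90° (square ↓): 113 − 90 = 23°
+180° (complement): 23 + 180 = 203°
+150° (split-comp 30° ↓): 203 + 150 = 353°

353°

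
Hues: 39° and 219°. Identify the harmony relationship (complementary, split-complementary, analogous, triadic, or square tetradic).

Sort the hues: 39°, 219°.
Successive gaps around the wheel: 180°, 180°.
Two hues 180° apart are complementary.

complementary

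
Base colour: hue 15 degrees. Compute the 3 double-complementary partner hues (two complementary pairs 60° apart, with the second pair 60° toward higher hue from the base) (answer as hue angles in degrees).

75°, 195°, 255°

A rectangular tetradic uses two complementary pairs 60° apart: offsets 0°, 60°, 180°, 240°.
15 + 60 = 75°
15 + 180 = 195°
15 + 240 = 255°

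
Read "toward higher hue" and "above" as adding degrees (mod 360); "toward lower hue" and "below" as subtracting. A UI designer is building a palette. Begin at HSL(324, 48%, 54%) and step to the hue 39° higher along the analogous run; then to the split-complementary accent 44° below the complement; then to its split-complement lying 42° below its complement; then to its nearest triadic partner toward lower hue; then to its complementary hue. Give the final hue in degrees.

337°

+39° (analog 39° ↑): 324 + 39 = 363 → 363 − 360 = 3°
+136° (split-comp 44° ↓): 3 + 136 = 139°
+138° (split-comp 42° ↓): 139 + 138 = 277°
−120° (triadic ↓): 277 − 120 = 157°
+180° (complement): 157 + 180 = 337°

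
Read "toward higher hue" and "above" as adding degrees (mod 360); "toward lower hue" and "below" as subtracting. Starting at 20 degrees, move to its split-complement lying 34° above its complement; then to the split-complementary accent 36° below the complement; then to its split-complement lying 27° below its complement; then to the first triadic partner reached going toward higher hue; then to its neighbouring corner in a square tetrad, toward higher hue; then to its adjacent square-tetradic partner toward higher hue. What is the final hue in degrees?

+214° (split-comp 34° ↑): 20 + 214 = 234°
+144° (split-comp 36° ↓): 234 + 144 = 378 → 378 − 360 = 18°
+153° (split-comp 27° ↓): 18 + 153 = 171°
+120° (triadic ↑): 171 + 120 = 291°
+90° (square ↑): 291 + 90 = 381 → 381 − 360 = 21°
+90° (square ↑): 21 + 90 = 111°

111°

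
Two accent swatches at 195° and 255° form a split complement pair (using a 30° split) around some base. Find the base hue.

45°

The accents sit 30° either side of the complement, so the complement is their short-arc midpoint on the wheel.
Short-arc midpoint of 195° and 255°: 225°.
Base is 180° from the complement: 225 − 180 = 45°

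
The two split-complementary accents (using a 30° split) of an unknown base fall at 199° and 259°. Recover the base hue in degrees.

49°

The accents sit 30° either side of the complement, so the complement is their short-arc midpoint on the wheel.
Short-arc midpoint of 199° and 259°: 229°.
Base is 180° from the complement: 229 − 180 = 49°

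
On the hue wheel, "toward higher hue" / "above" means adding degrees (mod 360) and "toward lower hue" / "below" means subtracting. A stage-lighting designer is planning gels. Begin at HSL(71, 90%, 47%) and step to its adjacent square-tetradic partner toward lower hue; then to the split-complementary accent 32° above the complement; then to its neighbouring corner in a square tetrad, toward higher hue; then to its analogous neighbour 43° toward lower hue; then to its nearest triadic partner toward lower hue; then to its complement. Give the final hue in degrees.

300°

square ↓ −90°: 71 − 90 = -19 → -19 + 360 = 341°
split-comp 32° ↑ +212°: 341 + 212 = 553 → 553 − 360 = 193°
square ↑ +90°: 193 + 90 = 283°
analog 43° ↓ −43°: 283 − 43 = 240°
triadic ↓ −120°: 240 − 120 = 120°
complement +180°: 120 + 180 = 300°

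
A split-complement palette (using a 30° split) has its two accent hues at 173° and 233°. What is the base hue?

The accents sit 30° either side of the complement, so the complement is their short-arc midpoint on the wheel.
Short-arc midpoint of 173° and 233°: 203°.
Base is 180° from the complement: 203 − 180 = 23°

23°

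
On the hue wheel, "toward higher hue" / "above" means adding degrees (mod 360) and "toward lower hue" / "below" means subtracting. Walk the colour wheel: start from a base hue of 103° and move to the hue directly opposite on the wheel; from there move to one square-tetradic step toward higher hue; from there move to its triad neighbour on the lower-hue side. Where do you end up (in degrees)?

253°

103 + 180 = 283°   (complement)
283 + 90 = 373 → 373 − 360 = 13°   (square ↑)
13 − 120 = -107 → -107 + 360 = 253°   (triadic ↓)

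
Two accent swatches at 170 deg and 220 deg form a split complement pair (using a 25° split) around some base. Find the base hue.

15°

The accents sit 25° either side of the complement, so the complement is their short-arc midpoint on the wheel.
Short-arc midpoint of 170° and 220°: 195°.
Base is 180° from the complement: 195 − 180 = 15°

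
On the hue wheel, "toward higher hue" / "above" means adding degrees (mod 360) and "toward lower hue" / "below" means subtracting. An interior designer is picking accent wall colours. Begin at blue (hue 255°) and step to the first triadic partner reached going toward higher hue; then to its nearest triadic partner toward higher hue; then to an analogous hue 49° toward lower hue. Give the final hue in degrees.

86°

+120° (triadic ↑): 255 + 120 = 375 → 375 − 360 = 15°
+120° (triadic ↑): 15 + 120 = 135°
−49° (analog 49° ↓): 135 − 49 = 86°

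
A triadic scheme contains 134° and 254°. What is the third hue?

A triad spaces three hues 120° apart.
The full set is {14°, 134°, 254°}.

14°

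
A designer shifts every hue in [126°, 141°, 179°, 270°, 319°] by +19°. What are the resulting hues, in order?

145°, 160°, 198°, 289°, 338°

126 + 19 = 145°
141 + 19 = 160°
179 + 19 = 198°
270 + 19 = 289°
319 + 19 = 338°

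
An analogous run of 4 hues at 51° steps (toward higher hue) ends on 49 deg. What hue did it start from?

256°

3 steps of 51° (toward higher hue) give a net shift of +153°.
Start = end − shift: 49 − 153 = -104 → -104 + 360 = 256°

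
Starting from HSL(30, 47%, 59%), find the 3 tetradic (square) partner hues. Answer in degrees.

30 + 90 = 120°
30 + 180 = 210°
30 + 270 = 300°

120°, 210°, 300°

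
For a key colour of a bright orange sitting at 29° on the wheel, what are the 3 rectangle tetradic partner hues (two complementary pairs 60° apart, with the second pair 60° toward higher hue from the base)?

89°, 209°, 269°

A rectangular tetradic uses two complementary pairs 60° apart: offsets 0°, 60°, 180°, 240°.
29 + 60 = 89°
29 + 180 = 209°
29 + 240 = 269°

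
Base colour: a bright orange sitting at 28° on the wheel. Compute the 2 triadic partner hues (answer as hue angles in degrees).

148° and 268°

A triad places three hues 120° apart.
28 + 120 = 148°
28 + 240 = 268°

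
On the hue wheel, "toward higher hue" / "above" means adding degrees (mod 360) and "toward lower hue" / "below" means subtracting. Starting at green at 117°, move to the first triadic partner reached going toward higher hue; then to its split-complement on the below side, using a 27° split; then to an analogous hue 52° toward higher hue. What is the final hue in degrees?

82°

+120° (triadic ↑): 117 + 120 = 237°
+153° (split-comp 27° ↓): 237 + 153 = 390 → 390 − 360 = 30°
+52° (analog 52° ↑): 30 + 52 = 82°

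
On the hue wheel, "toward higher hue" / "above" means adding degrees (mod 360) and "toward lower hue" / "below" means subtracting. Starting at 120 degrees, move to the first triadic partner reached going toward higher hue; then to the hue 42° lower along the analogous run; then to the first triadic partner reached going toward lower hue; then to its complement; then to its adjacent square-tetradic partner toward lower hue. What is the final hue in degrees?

+120° (triadic ↑): 120 + 120 = 240°
−42° (analog 42° ↓): 240 − 42 = 198°
−120° (triadic ↓): 198 − 120 = 78°
+180° (complement): 78 + 180 = 258°
−90° (square ↓): 258 − 90 = 168°

168°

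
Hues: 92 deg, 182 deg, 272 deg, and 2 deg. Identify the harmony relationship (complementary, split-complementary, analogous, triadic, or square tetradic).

square tetradic

Sort the hues: 2°, 92°, 182°, 272°.
Successive gaps around the wheel: 90°, 90°, 90°, 90°.
Four hues every 90° form a square tetradic scheme.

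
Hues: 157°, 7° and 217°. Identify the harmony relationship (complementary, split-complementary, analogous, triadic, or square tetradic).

split-complementary

Sort the hues: 7°, 157°, 217°.
Successive gaps around the wheel: 150°, 60°, 150°.
Two 150° gaps and one 60° gap — a base hue opposite a pair of accents 30° either side of its complement — is the split-complementary pattern.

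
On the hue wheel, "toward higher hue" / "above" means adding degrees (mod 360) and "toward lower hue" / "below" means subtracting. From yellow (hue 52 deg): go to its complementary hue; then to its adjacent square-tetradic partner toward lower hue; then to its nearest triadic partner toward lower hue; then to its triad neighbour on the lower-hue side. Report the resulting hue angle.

52 + 180 = 232°   (complement)
232 − 90 = 142°   (square ↓)
142 − 120 = 22°   (triadic ↓)
22 − 120 = -98 → -98 + 360 = 262°   (triadic ↓)

262°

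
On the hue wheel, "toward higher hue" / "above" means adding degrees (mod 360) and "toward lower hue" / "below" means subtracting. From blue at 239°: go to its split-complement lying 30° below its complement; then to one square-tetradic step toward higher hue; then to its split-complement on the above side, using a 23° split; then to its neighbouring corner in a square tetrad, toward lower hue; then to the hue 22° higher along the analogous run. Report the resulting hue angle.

split-comp 30° ↓ +150°: 239 + 150 = 389 → 389 − 360 = 29°
square ↑ +90°: 29 + 90 = 119°
split-comp 23° ↑ +203°: 119 + 203 = 322°
square ↓ −90°: 322 − 90 = 232°
analog 22° ↑ +22°: 232 + 22 = 254°

254°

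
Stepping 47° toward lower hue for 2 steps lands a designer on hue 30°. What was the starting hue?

124°

2 steps of 47° (toward lower hue) give a net shift of −94°.
Start = end − shift: 30 + 94 = 124°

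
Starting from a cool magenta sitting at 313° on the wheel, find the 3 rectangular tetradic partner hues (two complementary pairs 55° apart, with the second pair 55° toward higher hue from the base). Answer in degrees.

A rectangular tetradic uses two complementary pairs 55° apart: offsets 0°, 55°, 180°, 235°.
313 + 55 = 368 → 368 − 360 = 8°
313 + 180 = 493 → 493 − 360 = 133°
313 + 235 = 548 → 548 − 360 = 188°

8°, 133° and 188°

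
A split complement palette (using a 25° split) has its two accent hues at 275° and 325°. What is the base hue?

120°

The accents sit 25° either side of the complement, so the complement is their short-arc midpoint on the wheel.
Short-arc midpoint of 275° and 325°: 300°.
Base is 180° from the complement: 300 − 180 = 120°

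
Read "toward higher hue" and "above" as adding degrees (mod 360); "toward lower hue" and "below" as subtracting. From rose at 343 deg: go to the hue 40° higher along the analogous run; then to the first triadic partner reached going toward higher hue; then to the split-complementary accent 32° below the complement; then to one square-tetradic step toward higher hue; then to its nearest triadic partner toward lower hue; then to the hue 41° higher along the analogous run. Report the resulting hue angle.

analog 40° ↑ +40°: 343 + 40 = 383 → 383 − 360 = 23°
triadic ↑ +120°: 23 + 120 = 143°
split-comp 32° ↓ +148°: 143 + 148 = 291°
square ↑ +90°: 291 + 90 = 381 → 381 − 360 = 21°
triadic ↓ −120°: 21 − 120 = -99 → -99 + 360 = 261°
analog 41° ↑ +41°: 261 + 41 = 302°

302°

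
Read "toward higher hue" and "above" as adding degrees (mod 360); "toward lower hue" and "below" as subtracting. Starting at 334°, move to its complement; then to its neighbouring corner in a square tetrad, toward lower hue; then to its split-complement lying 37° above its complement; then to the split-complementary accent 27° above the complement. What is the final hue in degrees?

128°

+180° (complement): 334 + 180 = 514 → 514 − 360 = 154°
−90° (square ↓): 154 − 90 = 64°
+217° (split-comp 37° ↑): 64 + 217 = 281°
+207° (split-comp 27° ↑): 281 + 207 = 488 → 488 − 360 = 128°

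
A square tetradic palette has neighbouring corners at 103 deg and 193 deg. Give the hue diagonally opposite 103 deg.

283°

A square tetradic scheme places four hues 90° apart; opposite corners are 180° apart.
103 + 180 = 283°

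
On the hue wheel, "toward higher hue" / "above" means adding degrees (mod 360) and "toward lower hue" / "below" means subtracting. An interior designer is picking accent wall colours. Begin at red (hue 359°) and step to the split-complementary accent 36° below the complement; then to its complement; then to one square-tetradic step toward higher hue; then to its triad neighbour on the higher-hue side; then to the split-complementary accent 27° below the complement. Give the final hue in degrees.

split-comp 36° ↓ +144°: 359 + 144 = 503 → 503 − 360 = 143°
complement +180°: 143 + 180 = 323°
square ↑ +90°: 323 + 90 = 413 → 413 − 360 = 53°
triadic ↑ +120°: 53 + 120 = 173°
split-comp 27° ↓ +153°: 173 + 153 = 326°

326°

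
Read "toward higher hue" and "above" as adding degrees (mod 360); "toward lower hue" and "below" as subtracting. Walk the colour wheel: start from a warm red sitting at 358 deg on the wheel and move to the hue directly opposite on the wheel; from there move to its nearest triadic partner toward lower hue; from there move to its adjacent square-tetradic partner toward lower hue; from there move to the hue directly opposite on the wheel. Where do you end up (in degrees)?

+180° (complement): 358 + 180 = 538 → 538 − 360 = 178°
−120° (triadic ↓): 178 − 120 = 58°
−90° (square ↓): 58 − 90 = -32 → -32 + 360 = 328°
+180° (complement): 328 + 180 = 508 → 508 − 360 = 148°

148°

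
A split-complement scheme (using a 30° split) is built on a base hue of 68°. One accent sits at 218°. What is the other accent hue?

Split-complementary hues sit 30° either side of the complement.
Complement of the base 68°: 68 + 180 = 248°
The given accent 218° is 30° one side of 248°; the other accent sits 30° the other side: 248 + 30 = 278°

278°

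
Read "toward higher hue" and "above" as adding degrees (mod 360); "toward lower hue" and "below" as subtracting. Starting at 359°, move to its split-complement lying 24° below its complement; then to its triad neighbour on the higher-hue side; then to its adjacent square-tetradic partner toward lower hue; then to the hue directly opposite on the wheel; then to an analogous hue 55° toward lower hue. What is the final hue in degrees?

310°

359 + 156 = 515 → 515 − 360 = 155°   (split-comp 24° ↓)
155 + 120 = 275°   (triadic ↑)
275 − 90 = 185°   (square ↓)
185 + 180 = 365 → 365 − 360 = 5°   (complement)
5 − 55 = -50 → -50 + 360 = 310°   (analog 55° ↓)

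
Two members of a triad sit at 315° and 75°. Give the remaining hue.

195°

A triad spaces three hues 120° apart.
The full set is {75°, 195°, 315°}.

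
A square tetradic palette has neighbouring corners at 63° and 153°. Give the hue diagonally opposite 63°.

A square tetradic scheme places four hues 90° apart; opposite corners are 180° apart.
63 + 180 = 243°

243°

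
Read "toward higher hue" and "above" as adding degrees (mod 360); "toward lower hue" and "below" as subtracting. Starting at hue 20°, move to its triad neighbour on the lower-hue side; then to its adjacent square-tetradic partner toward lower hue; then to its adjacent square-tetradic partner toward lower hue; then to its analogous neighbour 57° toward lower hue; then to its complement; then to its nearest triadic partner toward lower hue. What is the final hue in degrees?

−120° (triadic ↓): 20 − 120 = -100 → -100 + 360 = 260°
−90° (square ↓): 260 − 90 = 170°
−90° (square ↓): 170 − 90 = 80°
−57° (analog 57° ↓): 80 − 57 = 23°
+180° (complement): 23 + 180 = 203°
−120° (triadic ↓): 203 − 120 = 83°

83°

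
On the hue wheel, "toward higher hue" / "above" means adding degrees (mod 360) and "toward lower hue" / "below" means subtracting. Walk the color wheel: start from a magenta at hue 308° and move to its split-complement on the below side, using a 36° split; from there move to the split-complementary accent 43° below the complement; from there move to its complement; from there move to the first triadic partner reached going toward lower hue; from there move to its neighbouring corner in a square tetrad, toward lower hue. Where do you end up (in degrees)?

199°

split-comp 36° ↓ +144°: 308 + 144 = 452 → 452 − 360 = 92°
split-comp 43° ↓ +137°: 92 + 137 = 229°
complement +180°: 229 + 180 = 409 → 409 − 360 = 49°
triadic ↓ −120°: 49 − 120 = -71 → -71 + 360 = 289°
square ↓ −90°: 289 − 90 = 199°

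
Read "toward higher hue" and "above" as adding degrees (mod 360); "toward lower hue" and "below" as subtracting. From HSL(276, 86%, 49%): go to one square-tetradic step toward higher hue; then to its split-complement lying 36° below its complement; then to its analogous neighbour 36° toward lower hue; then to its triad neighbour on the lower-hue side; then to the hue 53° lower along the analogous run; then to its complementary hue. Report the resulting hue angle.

276 + 90 = 366 → 366 − 360 = 6°   (square ↑)
6 + 144 = 150°   (split-comp 36° ↓)
150 − 36 = 114°   (analog 36° ↓)
114 − 120 = -6 → -6 + 360 = 354°   (triadic ↓)
354 − 53 = 301°   (analog 53° ↓)
301 + 180 = 481 → 481 − 360 = 121°   (complement)

121°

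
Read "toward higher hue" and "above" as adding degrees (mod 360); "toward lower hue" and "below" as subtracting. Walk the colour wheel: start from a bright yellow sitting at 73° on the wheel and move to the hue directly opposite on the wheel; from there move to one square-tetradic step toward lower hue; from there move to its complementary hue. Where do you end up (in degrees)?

73 + 180 = 253°   (complement)
253 − 90 = 163°   (square ↓)
163 + 180 = 343°   (complement)

343°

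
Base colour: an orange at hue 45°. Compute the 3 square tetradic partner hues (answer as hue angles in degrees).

135°, 225°, 315°

A square tetradic scheme places four hues every 90°.
45 + 90 = 135°
45 + 180 = 225°
45 + 270 = 315°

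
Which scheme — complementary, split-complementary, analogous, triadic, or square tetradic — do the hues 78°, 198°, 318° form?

Sort the hues: 78°, 198°, 318°.
Successive gaps around the wheel: 120°, 120°, 120°.
Three hues equally spaced 120° apart form a triad.

triadic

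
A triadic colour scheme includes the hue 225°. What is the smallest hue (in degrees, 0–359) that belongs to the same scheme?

105°

A triad places three hues 120° apart.
The full set through 225° is {105°, 225°, 345°}.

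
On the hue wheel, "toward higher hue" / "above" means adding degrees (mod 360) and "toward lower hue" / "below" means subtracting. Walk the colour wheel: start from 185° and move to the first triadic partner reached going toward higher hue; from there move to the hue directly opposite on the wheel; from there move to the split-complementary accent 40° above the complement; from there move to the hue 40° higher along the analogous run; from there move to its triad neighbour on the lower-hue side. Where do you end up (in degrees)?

265°

triadic ↑ +120°: 185 + 120 = 305°
complement +180°: 305 + 180 = 485 → 485 − 360 = 125°
split-comp 40° ↑ +220°: 125 + 220 = 345°
analog 40° ↑ +40°: 345 + 40 = 385 → 385 − 360 = 25°
triadic ↓ −120°: 25 − 120 = -95 → -95 + 360 = 265°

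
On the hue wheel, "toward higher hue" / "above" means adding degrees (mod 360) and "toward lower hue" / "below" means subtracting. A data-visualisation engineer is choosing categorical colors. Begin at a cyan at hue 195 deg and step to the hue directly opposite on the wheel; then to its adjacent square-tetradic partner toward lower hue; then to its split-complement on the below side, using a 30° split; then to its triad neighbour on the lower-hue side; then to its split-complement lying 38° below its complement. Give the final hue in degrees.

+180° (complement): 195 + 180 = 375 → 375 − 360 = 15°
−90° (square ↓): 15 − 90 = -75 → -75 + 360 = 285°
+150° (split-comp 30° ↓): 285 + 150 = 435 → 435 − 360 = 75°
−120° (triadic ↓): 75 − 120 = -45 → -45 + 360 = 315°
+142° (split-comp 38° ↓): 315 + 142 = 457 → 457 − 360 = 97°

97°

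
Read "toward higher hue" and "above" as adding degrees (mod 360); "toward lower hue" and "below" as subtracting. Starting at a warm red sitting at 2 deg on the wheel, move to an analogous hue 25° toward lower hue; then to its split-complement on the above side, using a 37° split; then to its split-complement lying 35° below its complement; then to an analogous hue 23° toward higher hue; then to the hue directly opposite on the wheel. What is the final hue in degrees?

182°

−25° (analog 25° ↓): 2 − 25 = -23 → -23 + 360 = 337°
+217° (split-comp 37° ↑): 337 + 217 = 554 → 554 − 360 = 194°
+145° (split-comp 35° ↓): 194 + 145 = 339°
+23° (analog 23° ↑): 339 + 23 = 362 → 362 − 360 = 2°
+180° (complement): 2 + 180 = 182°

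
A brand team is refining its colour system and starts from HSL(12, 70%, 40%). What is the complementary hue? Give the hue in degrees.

The complement sits 180° across the wheel.
12 + 180 = 192°

192°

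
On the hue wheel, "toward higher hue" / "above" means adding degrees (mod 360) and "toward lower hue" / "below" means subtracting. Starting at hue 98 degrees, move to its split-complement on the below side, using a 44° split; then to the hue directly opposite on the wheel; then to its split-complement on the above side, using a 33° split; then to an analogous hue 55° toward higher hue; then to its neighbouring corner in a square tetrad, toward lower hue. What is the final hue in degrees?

split-comp 44° ↓ +136°: 98 + 136 = 234°
complement +180°: 234 + 180 = 414 → 414 − 360 = 54°
split-comp 33° ↑ +213°: 54 + 213 = 267°
analog 55° ↑ +55°: 267 + 55 = 322°
square ↓ −90°: 322 − 90 = 232°

232°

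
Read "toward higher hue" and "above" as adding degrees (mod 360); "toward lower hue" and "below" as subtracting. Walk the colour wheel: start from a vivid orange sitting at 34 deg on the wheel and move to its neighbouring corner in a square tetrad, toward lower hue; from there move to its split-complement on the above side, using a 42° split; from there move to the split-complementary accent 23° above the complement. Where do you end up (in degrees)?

9°

square ↓ −90°: 34 − 90 = -56 → -56 + 360 = 304°
split-comp 42° ↑ +222°: 304 + 222 = 526 → 526 − 360 = 166°
split-comp 23° ↑ +203°: 166 + 203 = 369 → 369 − 360 = 9°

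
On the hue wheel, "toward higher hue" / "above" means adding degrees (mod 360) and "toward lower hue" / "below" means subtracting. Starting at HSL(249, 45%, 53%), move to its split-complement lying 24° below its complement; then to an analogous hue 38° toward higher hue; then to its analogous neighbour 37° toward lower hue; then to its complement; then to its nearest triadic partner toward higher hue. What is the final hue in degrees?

+156° (split-comp 24° ↓): 249 + 156 = 405 → 405 − 360 = 45°
+38° (analog 38° ↑): 45 + 38 = 83°
−37° (analog 37° ↓): 83 − 37 = 46°
+180° (complement): 46 + 180 = 226°
+120° (triadic ↑): 226 + 120 = 346°

346°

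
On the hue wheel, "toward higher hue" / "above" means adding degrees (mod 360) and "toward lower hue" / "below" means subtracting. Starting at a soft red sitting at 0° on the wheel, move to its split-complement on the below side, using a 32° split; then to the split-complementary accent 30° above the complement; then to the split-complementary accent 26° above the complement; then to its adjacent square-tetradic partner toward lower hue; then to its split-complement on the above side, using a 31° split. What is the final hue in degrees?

325°

split-comp 32° ↓ +148°: 0 + 148 = 148°
split-comp 30° ↑ +210°: 148 + 210 = 358°
split-comp 26° ↑ +206°: 358 + 206 = 564 → 564 − 360 = 204°
square ↓ −90°: 204 − 90 = 114°
split-comp 31° ↑ +211°: 114 + 211 = 325°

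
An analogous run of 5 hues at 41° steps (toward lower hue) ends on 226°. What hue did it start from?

30°

4 steps of 41° (toward lower hue) give a net shift of −164°.
Start = end − shift: 226 + 164 = 390 → 390 − 360 = 30°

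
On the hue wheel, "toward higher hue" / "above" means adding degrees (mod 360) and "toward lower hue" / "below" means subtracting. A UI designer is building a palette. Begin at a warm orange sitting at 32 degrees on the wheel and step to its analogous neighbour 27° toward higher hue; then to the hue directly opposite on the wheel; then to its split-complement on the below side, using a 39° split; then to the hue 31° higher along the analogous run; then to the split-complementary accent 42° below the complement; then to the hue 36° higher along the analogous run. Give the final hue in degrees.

+27° (analog 27° ↑): 32 + 27 = 59°
+180° (complement): 59 + 180 = 239°
+141° (split-comp 39° ↓): 239 + 141 = 380 → 380 − 360 = 20°
+31° (analog 31° ↑): 20 + 31 = 51°
+138° (split-comp 42° ↓): 51 + 138 = 189°
+36° (analog 36° ↑): 189 + 36 = 225°

225°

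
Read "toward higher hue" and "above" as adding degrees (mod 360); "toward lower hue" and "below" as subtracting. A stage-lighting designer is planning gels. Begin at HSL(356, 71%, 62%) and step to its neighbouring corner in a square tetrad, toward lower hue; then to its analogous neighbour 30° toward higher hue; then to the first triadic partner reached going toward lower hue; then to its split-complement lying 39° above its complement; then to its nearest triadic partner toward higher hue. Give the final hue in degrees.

155°

−90° (square ↓): 356 − 90 = 266°
+30° (analog 30° ↑): 266 + 30 = 296°
−120° (triadic ↓): 296 − 120 = 176°
+219° (split-comp 39° ↑): 176 + 219 = 395 → 395 − 360 = 35°
+120° (triadic ↑): 35 + 120 = 155°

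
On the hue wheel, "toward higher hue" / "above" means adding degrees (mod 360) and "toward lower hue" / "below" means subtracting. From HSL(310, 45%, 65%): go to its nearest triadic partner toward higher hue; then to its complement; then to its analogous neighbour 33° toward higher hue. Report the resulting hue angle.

283°

+120° (triadic ↑): 310 + 120 = 430 → 430 − 360 = 70°
+180° (complement): 70 + 180 = 250°
+33° (analog 33° ↑): 250 + 33 = 283°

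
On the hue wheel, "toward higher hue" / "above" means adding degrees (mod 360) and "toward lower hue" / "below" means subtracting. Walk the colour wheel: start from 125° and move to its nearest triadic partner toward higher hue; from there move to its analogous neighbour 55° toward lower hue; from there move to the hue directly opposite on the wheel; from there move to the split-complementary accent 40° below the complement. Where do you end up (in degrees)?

150°

triadic ↑ +120°: 125 + 120 = 245°
analog 55° ↓ −55°: 245 − 55 = 190°
complement +180°: 190 + 180 = 370 → 370 − 360 = 10°
split-comp 40° ↓ +140°: 10 + 140 = 150°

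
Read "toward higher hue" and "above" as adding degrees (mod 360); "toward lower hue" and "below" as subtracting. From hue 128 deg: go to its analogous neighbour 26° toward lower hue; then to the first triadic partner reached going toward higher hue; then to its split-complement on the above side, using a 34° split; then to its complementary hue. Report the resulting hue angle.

256°

128 − 26 = 102°   (analog 26° ↓)
102 + 120 = 222°   (triadic ↑)
222 + 214 = 436 → 436 − 360 = 76°   (split-comp 34° ↑)
76 + 180 = 256°   (complement)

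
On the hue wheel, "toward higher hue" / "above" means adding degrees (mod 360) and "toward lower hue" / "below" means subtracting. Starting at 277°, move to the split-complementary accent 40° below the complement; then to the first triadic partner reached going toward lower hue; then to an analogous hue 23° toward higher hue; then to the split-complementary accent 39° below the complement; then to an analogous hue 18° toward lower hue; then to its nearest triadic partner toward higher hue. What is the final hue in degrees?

203°

277 + 140 = 417 → 417 − 360 = 57°   (split-comp 40° ↓)
57 − 120 = -63 → -63 + 360 = 297°   (triadic ↓)
297 + 23 = 320°   (analog 23° ↑)
320 + 141 = 461 → 461 − 360 = 101°   (split-comp 39° ↓)
101 − 18 = 83°   (analog 18° ↓)
83 + 120 = 203°   (triadic ↑)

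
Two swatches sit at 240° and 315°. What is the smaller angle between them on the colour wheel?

75°

|240 − 315| = 75.
75 ≤ 180, so the shorter arc is 75°.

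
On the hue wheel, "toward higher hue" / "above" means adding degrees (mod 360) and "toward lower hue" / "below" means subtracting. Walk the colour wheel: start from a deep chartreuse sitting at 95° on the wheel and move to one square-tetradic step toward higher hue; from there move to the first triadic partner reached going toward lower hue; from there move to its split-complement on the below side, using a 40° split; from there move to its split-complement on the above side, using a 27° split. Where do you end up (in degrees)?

95 + 90 = 185°   (square ↑)
185 − 120 = 65°   (triadic ↓)
65 + 140 = 205°   (split-comp 40° ↓)
205 + 207 = 412 → 412 − 360 = 52°   (split-comp 27° ↑)

52°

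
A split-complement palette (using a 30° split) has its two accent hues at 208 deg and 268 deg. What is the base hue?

58°

The accents sit 30° either side of the complement, so the complement is their short-arc midpoint on the wheel.
Short-arc midpoint of 208° and 268°: 238°.
Base is 180° from the complement: 238 − 180 = 58°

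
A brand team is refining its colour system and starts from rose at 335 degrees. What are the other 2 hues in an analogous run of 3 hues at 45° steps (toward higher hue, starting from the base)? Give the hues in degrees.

20° and 65°

335 + 45 = 380 → 380 − 360 = 20°
335 + 90 = 425 → 425 − 360 = 65°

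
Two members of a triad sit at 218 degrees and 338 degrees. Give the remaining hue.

98°

A triad spaces three hues 120° apart.
The full set is {98°, 218°, 338°}.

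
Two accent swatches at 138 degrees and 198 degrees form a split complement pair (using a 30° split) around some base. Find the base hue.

348°

The accents sit 30° either side of the complement, so the complement is their short-arc midpoint on the wheel.
Short-arc midpoint of 138° and 198°: 168°.
Base is 180° from the complement: 168 − 180 = -12 → -12 + 360 = 348°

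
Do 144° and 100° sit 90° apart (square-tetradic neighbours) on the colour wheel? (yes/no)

no

Angular distance: |144 − 100| = 44 = 44°.
90° apart (square-tetradic neighbours) requires 90°.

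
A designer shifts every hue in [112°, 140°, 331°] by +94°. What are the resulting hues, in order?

112 + 94 = 206°
140 + 94 = 234°
331 + 94 = 425 → 425 − 360 = 65°

206°, 234°, 65°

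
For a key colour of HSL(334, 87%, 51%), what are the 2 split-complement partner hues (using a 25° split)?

129° and 179°

Split-complementary hues sit 25° either side of the complement.
Complement of 334 deg: 334 + 180 = 514 → 514 − 360 = 154°
154 − 25 = 129°
154 + 25 = 179°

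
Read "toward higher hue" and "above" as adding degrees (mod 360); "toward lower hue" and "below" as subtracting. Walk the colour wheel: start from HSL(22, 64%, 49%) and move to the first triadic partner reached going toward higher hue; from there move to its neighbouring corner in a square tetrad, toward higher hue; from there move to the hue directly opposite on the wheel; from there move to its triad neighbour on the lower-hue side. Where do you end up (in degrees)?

292°

+120° (triadic ↑): 22 + 120 = 142°
+90° (square ↑): 142 + 90 = 232°
+180° (complement): 232 + 180 = 412 → 412 − 360 = 52°
−120° (triadic ↓): 52 − 120 = -68 → -68 + 360 = 292°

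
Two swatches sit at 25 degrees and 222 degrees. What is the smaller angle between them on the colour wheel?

|25 − 222| = 197.
The shorter arc is 360 − 197 = 163°.

163°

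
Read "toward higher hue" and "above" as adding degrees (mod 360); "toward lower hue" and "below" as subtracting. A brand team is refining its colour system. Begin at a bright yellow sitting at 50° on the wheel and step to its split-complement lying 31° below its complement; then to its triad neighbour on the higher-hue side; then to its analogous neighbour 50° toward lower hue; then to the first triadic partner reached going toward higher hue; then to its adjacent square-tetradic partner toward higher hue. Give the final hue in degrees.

+149° (split-comp 31° ↓): 50 + 149 = 199°
+120° (triadic ↑): 199 + 120 = 319°
−50° (analog 50° ↓): 319 − 50 = 269°
+120° (triadic ↑): 269 + 120 = 389 → 389 − 360 = 29°
+90° (square ↑): 29 + 90 = 119°

119°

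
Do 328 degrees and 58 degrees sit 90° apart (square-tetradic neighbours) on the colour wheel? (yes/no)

Angular distance: |328 − 58| = 270; shorter arc = 360 − 270 = 90°.
90° apart (square-tetradic neighbours) requires 90°.

yes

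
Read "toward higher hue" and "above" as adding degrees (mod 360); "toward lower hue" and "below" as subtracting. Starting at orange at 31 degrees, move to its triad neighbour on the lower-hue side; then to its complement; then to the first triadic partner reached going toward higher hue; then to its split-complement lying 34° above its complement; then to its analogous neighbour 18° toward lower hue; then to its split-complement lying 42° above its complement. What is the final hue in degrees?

triadic ↓ −120°: 31 − 120 = -89 → -89 + 360 = 271°
complement +180°: 271 + 180 = 451 → 451 − 360 = 91°
triadic ↑ +120°: 91 + 120 = 211°
split-comp 34° ↑ +214°: 211 + 214 = 425 → 425 − 360 = 65°
analog 18° ↓ −18°: 65 − 18 = 47°
split-comp 42° ↑ +222°: 47 + 222 = 269°

269°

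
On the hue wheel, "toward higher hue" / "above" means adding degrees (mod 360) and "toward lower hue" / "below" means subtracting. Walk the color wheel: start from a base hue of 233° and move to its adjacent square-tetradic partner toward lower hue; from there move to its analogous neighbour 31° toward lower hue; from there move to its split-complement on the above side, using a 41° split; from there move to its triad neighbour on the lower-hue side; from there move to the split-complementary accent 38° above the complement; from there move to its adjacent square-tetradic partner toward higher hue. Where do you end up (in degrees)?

−90° (square ↓): 233 − 90 = 143°
−31° (analog 31° ↓): 143 − 31 = 112°
+221° (split-comp 41° ↑): 112 + 221 = 333°
−120° (triadic ↓): 333 − 120 = 213°
+218° (split-comp 38° ↑): 213 + 218 = 431 → 431 − 360 = 71°
+90° (square ↑): 71 + 90 = 161°

161°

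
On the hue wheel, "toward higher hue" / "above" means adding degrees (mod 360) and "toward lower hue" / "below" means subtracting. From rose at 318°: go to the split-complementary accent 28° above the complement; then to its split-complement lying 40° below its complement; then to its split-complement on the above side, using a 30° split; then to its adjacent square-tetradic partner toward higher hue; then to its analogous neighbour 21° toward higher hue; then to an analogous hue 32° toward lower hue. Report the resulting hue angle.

+208° (split-comp 28° ↑): 318 + 208 = 526 → 526 − 360 = 166°
+140° (split-comp 40° ↓): 166 + 140 = 306°
+210° (split-comp 30° ↑): 306 + 210 = 516 → 516 − 360 = 156°
+90° (square ↑): 156 + 90 = 246°
+21° (analog 21° ↑): 246 + 21 = 267°
−32° (analog 32° ↓): 267 − 32 = 235°

235°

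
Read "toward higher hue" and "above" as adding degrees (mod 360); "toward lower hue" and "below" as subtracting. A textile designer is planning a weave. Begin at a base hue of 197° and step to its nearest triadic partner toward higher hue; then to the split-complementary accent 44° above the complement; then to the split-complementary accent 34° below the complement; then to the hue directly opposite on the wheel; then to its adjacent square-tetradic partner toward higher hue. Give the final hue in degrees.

237°

197 + 120 = 317°   (triadic ↑)
317 + 224 = 541 → 541 − 360 = 181°   (split-comp 44° ↑)
181 + 146 = 327°   (split-comp 34° ↓)
327 + 180 = 507 → 507 − 360 = 147°   (complement)
147 + 90 = 237°   (square ↑)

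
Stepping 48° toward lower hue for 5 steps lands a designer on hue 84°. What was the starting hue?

324°

5 steps of 48° (toward lower hue) give a net shift of −240°.
Start = end − shift: 84 + 240 = 324°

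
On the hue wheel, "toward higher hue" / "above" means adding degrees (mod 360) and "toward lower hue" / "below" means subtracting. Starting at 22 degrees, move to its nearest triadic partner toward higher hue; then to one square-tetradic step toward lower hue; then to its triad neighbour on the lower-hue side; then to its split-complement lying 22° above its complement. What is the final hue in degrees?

134°

+120° (triadic ↑): 22 + 120 = 142°
−90° (square ↓): 142 − 90 = 52°
−120° (triadic ↓): 52 − 120 = -68 → -68 + 360 = 292°
+202° (split-comp 22° ↑): 292 + 202 = 494 → 494 − 360 = 134°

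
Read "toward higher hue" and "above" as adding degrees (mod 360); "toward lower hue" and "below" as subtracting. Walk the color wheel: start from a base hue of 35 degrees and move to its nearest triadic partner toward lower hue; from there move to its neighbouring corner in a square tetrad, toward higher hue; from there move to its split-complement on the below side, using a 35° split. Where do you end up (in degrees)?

triadic ↓ −120°: 35 − 120 = -85 → -85 + 360 = 275°
square ↑ +90°: 275 + 90 = 365 → 365 − 360 = 5°
split-comp 35° ↓ +145°: 5 + 145 = 150°

150°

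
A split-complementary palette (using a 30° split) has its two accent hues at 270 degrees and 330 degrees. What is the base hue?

120°

The accents sit 30° either side of the complement, so the complement is their short-arc midpoint on the wheel.
Short-arc midpoint of 270° and 330°: 300°.
Base is 180° from the complement: 300 − 180 = 120°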